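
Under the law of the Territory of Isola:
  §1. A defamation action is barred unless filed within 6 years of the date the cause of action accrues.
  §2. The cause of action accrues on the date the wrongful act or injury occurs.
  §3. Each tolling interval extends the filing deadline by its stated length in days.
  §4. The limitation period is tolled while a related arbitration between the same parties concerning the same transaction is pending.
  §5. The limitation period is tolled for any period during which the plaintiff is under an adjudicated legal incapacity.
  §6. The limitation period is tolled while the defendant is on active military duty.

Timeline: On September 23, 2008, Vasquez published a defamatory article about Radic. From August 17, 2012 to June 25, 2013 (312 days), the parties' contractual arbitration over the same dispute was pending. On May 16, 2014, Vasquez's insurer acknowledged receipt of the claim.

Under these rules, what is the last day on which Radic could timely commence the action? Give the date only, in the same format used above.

The claim accrued on September 23, 2008, when the wrongful act occurred.
6 years from September 23, 2008 is September 23, 2014.
The period was tolled for 312 days by the pending related arbitration (August 17, 2012 to June 25, 2013), pushing the deadline to August 1, 2015.
Nothing else in the chronology tolls or restarts the period.

August 1, 2015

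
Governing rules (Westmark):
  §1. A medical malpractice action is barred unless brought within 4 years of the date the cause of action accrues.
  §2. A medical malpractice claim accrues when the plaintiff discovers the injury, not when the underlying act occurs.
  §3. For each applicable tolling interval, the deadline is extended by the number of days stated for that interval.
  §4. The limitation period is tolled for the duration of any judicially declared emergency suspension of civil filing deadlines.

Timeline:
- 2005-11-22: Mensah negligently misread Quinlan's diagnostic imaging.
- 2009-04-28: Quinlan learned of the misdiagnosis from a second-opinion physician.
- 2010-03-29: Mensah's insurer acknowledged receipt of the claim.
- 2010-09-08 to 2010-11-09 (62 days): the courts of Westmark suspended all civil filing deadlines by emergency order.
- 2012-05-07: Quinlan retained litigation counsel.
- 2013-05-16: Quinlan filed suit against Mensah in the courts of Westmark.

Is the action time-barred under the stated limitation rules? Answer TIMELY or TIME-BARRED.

The claim did not accrue until Quinlan discovered the injury on 2009-04-28; the 2005-11-22 act date does not start the clock under the stated rule.
The untolled deadline — 4 years after 2009-04-28 — is 2013-04-28.
The period was tolled for 62 days by the emergency suspension of filing deadlines (2010-09-08 to 2010-11-09), pushing the deadline to 2013-06-29.
None of the other events listed affects the running of the period under the stated rules.
Quinlan filed on 2013-05-16, before the 2013-06-29 deadline, so the action is timely.

TIMELY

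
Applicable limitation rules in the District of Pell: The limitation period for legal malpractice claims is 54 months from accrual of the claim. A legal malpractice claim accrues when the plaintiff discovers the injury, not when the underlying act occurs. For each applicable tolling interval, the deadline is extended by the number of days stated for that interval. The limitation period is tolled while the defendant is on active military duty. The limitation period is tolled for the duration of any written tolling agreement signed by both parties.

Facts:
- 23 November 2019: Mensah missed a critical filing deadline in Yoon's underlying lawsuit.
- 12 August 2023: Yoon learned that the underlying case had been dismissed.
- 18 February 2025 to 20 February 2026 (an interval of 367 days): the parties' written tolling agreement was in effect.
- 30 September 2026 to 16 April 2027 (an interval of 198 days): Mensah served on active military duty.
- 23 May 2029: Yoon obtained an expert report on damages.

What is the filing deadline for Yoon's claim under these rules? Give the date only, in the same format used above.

30 August 2029

Under the discovery rule, the claim accrued on 12 August 2023, when Yoon discovered the injury — not on the 23 November 2019 date of the underlying act.
The untolled deadline — 54 months after 12 August 2023 — is 12 February 2028.
Because the written tolling agreement ran from 18 February 2025 to 20 February 2026, the deadline is extended by 367 days to 13 February 2029.
Because the defendant's active military service ran from 30 September 2026 to 16 April 2027, the deadline is extended by 198 days to 30 August 2029.
The other events in the timeline have no effect on the limitation period under the stated rules.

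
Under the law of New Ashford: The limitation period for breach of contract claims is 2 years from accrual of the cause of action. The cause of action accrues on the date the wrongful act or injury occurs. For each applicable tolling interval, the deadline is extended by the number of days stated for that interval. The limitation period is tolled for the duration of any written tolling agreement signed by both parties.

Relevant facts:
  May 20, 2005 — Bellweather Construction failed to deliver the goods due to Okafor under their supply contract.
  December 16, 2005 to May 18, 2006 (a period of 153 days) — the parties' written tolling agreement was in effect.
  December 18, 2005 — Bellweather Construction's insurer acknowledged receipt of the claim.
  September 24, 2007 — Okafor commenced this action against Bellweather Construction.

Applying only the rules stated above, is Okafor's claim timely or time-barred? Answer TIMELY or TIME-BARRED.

TIMELY

The limitation period began to run on May 20, 2005.
The untolled deadline — 2 years after May 20, 2005 — is May 20, 2007.
The period was tolled for 153 days by the written tolling agreement (December 16, 2005 to May 18, 2006), pushing the deadline to October 20, 2007.
The other events in the timeline have no effect on the limitation period under the stated rules.
Filing on September 24, 2007 beat the October 20, 2007 deadline — the action is timely.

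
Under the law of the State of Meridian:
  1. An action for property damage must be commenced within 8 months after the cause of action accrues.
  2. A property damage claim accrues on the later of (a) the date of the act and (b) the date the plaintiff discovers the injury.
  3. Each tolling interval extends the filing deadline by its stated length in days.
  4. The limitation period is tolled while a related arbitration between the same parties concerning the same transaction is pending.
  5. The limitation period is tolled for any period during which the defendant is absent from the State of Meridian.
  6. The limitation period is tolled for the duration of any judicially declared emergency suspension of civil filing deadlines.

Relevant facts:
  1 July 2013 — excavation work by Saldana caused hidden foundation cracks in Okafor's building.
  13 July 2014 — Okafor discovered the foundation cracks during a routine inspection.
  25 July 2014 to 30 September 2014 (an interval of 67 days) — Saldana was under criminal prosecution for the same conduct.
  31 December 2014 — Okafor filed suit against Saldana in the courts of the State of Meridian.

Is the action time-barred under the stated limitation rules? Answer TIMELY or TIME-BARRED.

TIMELY

The claim accrued on 13 July 2014 — the later of the 1 July 2013 act and the 13 July 2014 discovery.
Adding the 8 months base period to 13 July 2014 gives a deadline of 13 March 2015, before any tolling.
The pending criminal prosecution from 25 July 2014 to 30 September 2014 does not toll the period, because no stated rule makes a criminal prosecution a tolling event.
Okafor filed on 31 December 2014, before the 13 March 2015 deadline, so the action is timely.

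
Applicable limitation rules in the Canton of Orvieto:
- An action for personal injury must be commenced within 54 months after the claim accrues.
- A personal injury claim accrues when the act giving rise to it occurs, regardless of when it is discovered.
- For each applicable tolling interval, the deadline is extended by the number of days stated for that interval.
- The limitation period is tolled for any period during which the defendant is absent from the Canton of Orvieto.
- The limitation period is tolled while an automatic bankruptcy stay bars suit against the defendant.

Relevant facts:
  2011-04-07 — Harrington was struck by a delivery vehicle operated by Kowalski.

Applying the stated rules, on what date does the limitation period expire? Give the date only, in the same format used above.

The claim accrued on 2011-04-07, the date of the act.
The untolled deadline — 54 months after 2011-04-07 — is 2015-10-07.

2015-10-07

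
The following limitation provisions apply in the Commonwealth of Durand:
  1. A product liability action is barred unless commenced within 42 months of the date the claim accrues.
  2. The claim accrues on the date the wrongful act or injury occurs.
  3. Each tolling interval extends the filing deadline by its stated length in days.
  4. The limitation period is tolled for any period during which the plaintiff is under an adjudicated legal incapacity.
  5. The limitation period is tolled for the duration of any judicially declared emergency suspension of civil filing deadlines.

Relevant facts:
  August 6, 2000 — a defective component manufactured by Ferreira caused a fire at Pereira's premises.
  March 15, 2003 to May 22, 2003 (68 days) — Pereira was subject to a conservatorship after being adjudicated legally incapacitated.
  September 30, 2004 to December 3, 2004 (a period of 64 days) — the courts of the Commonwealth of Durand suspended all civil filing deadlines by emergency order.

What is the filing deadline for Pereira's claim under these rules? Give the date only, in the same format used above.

The limitation period began to run on August 6, 2000.
Adding the 42 months base period to August 6, 2000 gives a deadline of February 6, 2004, before any tolling.
Because the plaintiff's legal incapacity ran from March 15, 2003 to May 22, 2003, the deadline is extended by 68 days to April 14, 2004.
The emergency suspension of filing deadlines starting September 30, 2004 came too late — the period had run on April 14, 2004 — and so does not extend the deadline.

April 14, 2004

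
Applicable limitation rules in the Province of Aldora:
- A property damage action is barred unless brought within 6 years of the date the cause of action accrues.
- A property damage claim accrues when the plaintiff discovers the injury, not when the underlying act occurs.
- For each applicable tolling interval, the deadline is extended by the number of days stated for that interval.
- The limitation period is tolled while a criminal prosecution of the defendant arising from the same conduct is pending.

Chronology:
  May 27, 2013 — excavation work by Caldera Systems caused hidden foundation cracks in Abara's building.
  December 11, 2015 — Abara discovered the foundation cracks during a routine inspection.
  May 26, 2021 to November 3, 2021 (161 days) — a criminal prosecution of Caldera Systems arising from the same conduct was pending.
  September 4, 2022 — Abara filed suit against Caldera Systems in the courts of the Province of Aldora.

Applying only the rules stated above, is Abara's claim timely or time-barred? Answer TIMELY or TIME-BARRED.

TIME-BARRED

Under the discovery rule, the claim accrued on December 11, 2015, when Abara discovered the injury — not on the May 27, 2013 date of the underlying act.
6 years from December 11, 2015 is December 11, 2021.
The pending criminal prosecution from May 26, 2021 to November 3, 2021 tolled the period for 161 days, extending the deadline to May 21, 2022.
The September 4, 2022 filing falls after the May 21, 2022 deadline; the claim is time-barred.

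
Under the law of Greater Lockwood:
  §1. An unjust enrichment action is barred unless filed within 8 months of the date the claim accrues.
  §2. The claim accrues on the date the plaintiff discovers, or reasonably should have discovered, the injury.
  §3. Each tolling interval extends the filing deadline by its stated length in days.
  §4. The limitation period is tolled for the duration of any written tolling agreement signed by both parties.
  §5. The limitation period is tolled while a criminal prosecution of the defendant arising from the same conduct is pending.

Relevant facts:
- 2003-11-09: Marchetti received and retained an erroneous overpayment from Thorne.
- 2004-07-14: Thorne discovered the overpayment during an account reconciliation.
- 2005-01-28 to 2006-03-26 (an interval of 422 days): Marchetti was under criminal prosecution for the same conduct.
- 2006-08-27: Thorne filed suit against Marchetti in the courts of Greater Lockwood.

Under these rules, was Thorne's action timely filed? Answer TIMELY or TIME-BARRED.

TIME-BARRED

Accrual is tied to discovery, so the period began on 2004-07-14 rather than on 2003-11-09 when the act occurred.
8 months from 2004-07-14 is 2005-03-14.
The period was tolled for 422 days by the pending criminal prosecution (2005-01-28 to 2006-03-26), pushing the deadline to 2006-05-10.
Thorne filed on 2006-08-27, after the 2006-05-10 deadline, so the action is time-barred.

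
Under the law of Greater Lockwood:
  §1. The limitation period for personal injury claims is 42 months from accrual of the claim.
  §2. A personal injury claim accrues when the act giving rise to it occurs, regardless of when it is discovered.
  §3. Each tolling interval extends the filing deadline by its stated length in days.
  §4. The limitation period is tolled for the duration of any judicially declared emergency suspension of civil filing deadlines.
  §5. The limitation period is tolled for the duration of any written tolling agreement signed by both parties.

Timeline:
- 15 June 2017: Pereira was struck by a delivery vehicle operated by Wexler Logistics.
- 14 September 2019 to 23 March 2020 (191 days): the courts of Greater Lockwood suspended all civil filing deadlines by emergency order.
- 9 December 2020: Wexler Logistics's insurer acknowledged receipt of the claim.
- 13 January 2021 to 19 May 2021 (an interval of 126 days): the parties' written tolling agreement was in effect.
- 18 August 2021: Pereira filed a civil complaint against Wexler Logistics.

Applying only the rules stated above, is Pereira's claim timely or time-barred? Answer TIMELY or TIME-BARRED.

TIMELY

The claim accrued on 15 June 2017, the date of the act.
42 months from 15 June 2017 is 15 December 2020.
Because the emergency suspension of filing deadlines ran from 14 September 2019 to 23 March 2020, the deadline is extended by 191 days to 24 June 2021.
The written tolling agreement from 13 January 2021 to 19 May 2021 tolled the period for 126 days, extending the deadline to 28 October 2021.
None of the other events listed affects the running of the period under the stated rules.
The 18 August 2021 filing precedes the 28 October 2021 deadline; the claim is timely.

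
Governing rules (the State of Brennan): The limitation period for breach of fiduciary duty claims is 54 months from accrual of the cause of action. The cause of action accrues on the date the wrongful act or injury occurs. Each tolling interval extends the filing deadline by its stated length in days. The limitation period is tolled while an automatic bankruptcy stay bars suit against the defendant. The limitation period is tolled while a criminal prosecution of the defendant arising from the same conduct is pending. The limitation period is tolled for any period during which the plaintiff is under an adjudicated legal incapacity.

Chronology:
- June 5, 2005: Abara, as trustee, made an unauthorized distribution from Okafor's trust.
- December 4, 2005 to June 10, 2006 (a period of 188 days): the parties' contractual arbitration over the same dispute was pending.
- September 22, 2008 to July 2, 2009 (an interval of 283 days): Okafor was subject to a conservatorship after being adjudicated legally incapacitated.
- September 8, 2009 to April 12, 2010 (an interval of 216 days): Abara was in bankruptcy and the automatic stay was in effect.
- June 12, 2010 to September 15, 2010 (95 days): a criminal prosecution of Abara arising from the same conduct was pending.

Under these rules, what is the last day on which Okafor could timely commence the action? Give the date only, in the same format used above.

July 22, 2011

The limitation period began to run on June 5, 2005.
The untolled deadline — 54 months after June 5, 2005 — is December 5, 2009.
Because the plaintiff's legal incapacity ran from September 22, 2008 to July 2, 2009, the deadline is extended by 283 days to September 14, 2010.
The period was tolled for 216 days by the automatic bankruptcy stay (September 8, 2009 to April 12, 2010), pushing the deadline to April 18, 2011.
The pending criminal prosecution from June 12, 2010 to September 15, 2010 tolled the period for 95 days, extending the deadline to July 22, 2011.
The pending related arbitration from December 4, 2005 to June 10, 2006 does not toll the period, because no stated rule makes a pending arbitration a tolling event.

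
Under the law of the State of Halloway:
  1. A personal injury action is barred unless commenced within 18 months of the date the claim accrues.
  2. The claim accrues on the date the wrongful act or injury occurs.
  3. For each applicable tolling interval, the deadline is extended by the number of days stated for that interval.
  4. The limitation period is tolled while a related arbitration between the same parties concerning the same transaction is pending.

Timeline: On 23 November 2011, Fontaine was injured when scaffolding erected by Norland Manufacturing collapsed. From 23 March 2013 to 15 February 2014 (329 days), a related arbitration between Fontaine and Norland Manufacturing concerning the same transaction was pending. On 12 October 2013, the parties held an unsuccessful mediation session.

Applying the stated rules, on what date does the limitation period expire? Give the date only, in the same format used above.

The claim accrued on 23 November 2011, when the wrongful act occurred.
Adding the 18 months base period to 23 November 2011 gives a deadline of 23 May 2013, before any tolling.
Because the pending related arbitration ran from 23 March 2013 to 15 February 2014, the deadline is extended by 329 days to 17 April 2014.
The other events in the timeline have no effect on the limitation period under the stated rules.

17 April 2014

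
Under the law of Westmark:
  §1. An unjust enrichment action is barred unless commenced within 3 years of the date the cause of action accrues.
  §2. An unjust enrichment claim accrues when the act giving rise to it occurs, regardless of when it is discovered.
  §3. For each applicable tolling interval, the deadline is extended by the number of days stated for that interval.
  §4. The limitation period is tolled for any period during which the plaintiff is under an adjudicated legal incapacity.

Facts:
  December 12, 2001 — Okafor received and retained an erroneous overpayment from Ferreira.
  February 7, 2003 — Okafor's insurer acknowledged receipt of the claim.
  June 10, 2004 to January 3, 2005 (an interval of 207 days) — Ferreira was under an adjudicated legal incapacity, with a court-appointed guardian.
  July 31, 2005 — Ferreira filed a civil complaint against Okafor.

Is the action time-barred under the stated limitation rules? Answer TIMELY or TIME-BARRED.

The cause of action accrued on December 12, 2001, the date of the act.
Adding the 3 years base period to December 12, 2001 gives a deadline of December 12, 2004, before any tolling.
The plaintiff's legal incapacity from June 10, 2004 to January 3, 2005 tolled the period for 207 days, extending the deadline to July 7, 2005.
Nothing else in the chronology tolls or restarts the period.
The July 31, 2005 filing falls after the July 7, 2005 deadline; the claim is time-barred.

TIME-BARRED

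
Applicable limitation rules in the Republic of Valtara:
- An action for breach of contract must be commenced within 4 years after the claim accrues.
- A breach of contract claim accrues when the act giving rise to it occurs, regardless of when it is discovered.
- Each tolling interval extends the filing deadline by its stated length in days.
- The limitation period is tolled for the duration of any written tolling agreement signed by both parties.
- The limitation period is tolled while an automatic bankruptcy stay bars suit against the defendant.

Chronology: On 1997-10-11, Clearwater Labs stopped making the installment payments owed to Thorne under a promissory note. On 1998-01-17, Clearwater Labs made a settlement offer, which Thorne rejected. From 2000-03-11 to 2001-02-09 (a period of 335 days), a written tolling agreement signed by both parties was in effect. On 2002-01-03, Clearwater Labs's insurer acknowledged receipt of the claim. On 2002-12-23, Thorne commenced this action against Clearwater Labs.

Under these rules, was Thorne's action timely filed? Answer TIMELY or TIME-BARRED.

TIME-BARRED

The claim accrued on 1997-10-11, the date of the act.
The untolled deadline — 4 years after 1997-10-11 — is 2001-10-11.
The period was tolled for 335 days by the written tolling agreement (2000-03-11 to 2001-02-09), pushing the deadline to 2002-09-11.
The other events in the timeline have no effect on the limitation period under the stated rules.
Thorne filed on 2002-12-23, after the 2002-09-11 deadline, so the action is time-barred.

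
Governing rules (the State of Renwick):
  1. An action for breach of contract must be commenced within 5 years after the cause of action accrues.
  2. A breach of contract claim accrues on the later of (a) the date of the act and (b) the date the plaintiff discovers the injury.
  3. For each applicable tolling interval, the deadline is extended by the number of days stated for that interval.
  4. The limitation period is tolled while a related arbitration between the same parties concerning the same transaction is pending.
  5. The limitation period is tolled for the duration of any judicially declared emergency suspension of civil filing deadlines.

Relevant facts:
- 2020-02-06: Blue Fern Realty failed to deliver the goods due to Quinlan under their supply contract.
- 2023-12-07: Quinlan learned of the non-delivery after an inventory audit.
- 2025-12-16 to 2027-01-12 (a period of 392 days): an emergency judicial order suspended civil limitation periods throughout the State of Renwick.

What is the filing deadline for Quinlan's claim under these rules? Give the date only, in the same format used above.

2030-01-03

Taking the later of the act (2020-02-06) and discovery (2023-12-07), the claim accrued on 2023-12-07.
5 years from 2023-12-07 is 2028-12-07.
The emergency suspension of filing deadlines from 2025-12-16 to 2027-01-12 tolled the period for 392 days, extending the deadline to 2030-01-03.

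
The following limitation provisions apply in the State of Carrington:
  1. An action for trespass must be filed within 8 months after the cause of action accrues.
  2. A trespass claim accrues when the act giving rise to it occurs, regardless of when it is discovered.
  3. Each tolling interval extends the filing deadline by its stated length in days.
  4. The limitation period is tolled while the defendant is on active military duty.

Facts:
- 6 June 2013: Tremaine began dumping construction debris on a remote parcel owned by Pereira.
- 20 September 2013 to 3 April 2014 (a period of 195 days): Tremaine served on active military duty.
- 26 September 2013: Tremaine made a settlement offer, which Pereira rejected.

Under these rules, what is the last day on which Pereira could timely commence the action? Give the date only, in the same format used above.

The limitation period began to run on 6 June 2013.
8 months from 6 June 2013 is 6 February 2014.
The period was tolled for 195 days by the defendant's active military service (20 September 2013 to 3 April 2014), pushing the deadline to 20 August 2014.
Nothing else in the chronology tolls or restarts the period.

20 August 2014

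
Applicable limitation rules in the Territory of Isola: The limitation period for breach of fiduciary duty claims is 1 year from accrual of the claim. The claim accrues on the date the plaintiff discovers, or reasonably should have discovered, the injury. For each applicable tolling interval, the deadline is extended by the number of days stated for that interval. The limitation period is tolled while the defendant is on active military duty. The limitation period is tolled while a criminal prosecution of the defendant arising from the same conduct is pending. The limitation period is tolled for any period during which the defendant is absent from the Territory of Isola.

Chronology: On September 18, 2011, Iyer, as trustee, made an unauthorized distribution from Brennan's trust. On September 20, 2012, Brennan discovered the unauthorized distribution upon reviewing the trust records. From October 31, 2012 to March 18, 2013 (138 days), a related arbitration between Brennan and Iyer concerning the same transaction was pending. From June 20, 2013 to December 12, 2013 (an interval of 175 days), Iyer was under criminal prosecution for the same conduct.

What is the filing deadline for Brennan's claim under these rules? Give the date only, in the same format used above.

Accrual is tied to discovery, so the period began on September 20, 2012 rather than on September 18, 2011 when the act occurred.
The untolled deadline — 1 year after September 20, 2012 — is September 20, 2013.
The pending criminal prosecution from June 20, 2013 to December 12, 2013 tolled the period for 175 days, extending the deadline to March 14, 2014.
Although a pending arbitration ran from October 31, 2012 to March 18, 2013, the stated rules do not make that a tolling event, so it is disregarded.

March 14, 2014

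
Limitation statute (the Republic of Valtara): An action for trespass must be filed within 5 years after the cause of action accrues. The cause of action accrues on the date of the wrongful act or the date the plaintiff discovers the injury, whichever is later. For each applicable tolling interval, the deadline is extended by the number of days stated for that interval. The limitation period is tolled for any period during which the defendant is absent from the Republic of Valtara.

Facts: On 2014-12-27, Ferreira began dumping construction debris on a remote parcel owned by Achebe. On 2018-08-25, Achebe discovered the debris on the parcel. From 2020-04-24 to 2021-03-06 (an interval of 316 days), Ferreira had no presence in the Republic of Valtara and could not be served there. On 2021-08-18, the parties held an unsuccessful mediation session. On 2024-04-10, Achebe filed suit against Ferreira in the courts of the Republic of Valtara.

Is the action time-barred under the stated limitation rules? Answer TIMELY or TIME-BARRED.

TIMELY

The claim accrued on 2018-08-25 — the later of the 2014-12-27 act and the 2018-08-25 discovery.
The untolled deadline — 5 years after 2018-08-25 — is 2023-08-25.
Because the defendant's absence from the jurisdiction ran from 2020-04-24 to 2021-03-06, the deadline is extended by 316 days to 2024-07-06.
None of the other events listed affects the running of the period under the stated rules.
The 2024-04-10 filing precedes the 2024-07-06 deadline; the claim is timely.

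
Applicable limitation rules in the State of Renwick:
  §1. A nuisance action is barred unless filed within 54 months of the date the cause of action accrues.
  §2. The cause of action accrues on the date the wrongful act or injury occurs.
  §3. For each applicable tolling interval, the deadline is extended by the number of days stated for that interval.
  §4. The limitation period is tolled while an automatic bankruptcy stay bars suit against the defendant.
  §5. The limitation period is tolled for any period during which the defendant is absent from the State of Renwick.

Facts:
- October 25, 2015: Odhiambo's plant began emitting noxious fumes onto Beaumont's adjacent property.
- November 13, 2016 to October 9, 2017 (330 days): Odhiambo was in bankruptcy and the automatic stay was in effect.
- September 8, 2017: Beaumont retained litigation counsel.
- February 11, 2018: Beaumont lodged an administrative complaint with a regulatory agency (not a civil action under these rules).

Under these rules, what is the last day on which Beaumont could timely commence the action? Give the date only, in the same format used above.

The cause of action accrued on October 25, 2015, the date of the act.
54 months from October 25, 2015 is April 25, 2020.
The period was tolled for 330 days by the automatic bankruptcy stay (November 13, 2016 to October 9, 2017), pushing the deadline to March 21, 2021.
The other events in the timeline have no effect on the limitation period under the stated rules.

March 21, 2021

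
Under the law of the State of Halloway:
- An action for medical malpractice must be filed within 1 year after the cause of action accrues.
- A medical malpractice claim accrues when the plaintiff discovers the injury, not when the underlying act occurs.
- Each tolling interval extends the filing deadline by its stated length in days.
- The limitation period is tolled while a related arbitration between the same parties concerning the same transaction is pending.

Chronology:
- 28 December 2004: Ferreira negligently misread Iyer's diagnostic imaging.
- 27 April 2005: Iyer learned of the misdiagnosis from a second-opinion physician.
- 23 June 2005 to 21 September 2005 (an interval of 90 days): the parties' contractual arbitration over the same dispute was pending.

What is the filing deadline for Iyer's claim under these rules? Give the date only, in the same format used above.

26 July 2006

Accrual is tied to discovery, so the period began on 27 April 2005 rather than on 28 December 2004 when the act occurred.
1 year from 27 April 2005 is 27 April 2006.
Because the pending related arbitration ran from 23 June 2005 to 21 September 2005, the deadline is extended by 90 days to 26 July 2006.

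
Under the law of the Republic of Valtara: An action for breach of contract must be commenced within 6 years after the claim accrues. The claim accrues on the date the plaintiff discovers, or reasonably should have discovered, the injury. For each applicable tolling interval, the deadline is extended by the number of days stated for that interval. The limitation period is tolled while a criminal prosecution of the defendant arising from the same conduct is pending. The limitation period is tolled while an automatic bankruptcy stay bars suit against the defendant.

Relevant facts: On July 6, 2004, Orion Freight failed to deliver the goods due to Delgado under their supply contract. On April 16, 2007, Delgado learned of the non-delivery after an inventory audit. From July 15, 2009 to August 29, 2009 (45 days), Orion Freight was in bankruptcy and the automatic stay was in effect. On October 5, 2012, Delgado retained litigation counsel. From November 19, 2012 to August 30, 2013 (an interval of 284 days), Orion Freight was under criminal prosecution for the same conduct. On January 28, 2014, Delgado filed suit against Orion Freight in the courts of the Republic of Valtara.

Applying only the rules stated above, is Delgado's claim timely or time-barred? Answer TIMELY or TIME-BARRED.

Accrual is tied to discovery, so the period began on April 16, 2007 rather than on July 6, 2004 when the act occurred.
6 years from April 16, 2007 is April 16, 2013.
The period was tolled for 45 days by the automatic bankruptcy stay (July 15, 2009 to August 29, 2009), pushing the deadline to May 31, 2013.
The pending criminal prosecution from November 19, 2012 to August 30, 2013 tolled the period for 284 days, extending the deadline to March 11, 2014.
None of the other events listed affects the running of the period under the stated rules.
The January 28, 2014 filing precedes the March 11, 2014 deadline; the claim is timely.

TIMELY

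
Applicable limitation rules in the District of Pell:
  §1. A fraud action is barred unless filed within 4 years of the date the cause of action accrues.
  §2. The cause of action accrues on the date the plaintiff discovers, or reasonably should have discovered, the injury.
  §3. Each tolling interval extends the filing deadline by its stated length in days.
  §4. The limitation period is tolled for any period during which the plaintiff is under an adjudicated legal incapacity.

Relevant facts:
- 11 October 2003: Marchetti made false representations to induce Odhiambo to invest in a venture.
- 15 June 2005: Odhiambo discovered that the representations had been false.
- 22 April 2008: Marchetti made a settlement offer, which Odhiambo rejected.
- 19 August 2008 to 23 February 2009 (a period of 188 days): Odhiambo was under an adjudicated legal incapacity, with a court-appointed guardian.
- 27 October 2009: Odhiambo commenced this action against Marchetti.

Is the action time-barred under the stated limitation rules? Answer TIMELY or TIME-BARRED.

TIMELY

Under the discovery rule, the claim accrued on 15 June 2005, when Odhiambo discovered the injury — not on the 11 October 2003 date of the underlying act.
The untolled deadline — 4 years after 15 June 2005 — is 15 June 2009.
The plaintiff's legal incapacity from 19 August 2008 to 23 February 2009 tolled the period for 188 days, extending the deadline to 20 December 2009.
Nothing else in the chronology tolls or restarts the period.
Filing on 27 October 2009 beat the 20 December 2009 deadline — the action is timely.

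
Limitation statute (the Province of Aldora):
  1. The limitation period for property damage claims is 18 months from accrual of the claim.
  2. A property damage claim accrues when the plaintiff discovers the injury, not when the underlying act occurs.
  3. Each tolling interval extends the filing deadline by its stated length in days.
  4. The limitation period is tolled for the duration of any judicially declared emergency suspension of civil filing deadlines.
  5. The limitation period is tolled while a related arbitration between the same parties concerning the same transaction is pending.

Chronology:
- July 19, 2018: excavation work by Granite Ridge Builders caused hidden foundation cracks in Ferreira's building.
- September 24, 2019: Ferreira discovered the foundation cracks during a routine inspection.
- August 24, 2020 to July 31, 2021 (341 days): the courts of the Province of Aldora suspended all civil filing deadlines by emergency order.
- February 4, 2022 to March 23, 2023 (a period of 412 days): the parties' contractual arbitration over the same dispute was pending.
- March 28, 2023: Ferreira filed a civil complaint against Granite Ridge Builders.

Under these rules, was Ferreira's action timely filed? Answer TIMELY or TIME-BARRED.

TIMELY

The claim did not accrue until Ferreira discovered the injury on September 24, 2019; the July 19, 2018 act date does not start the clock under the stated rule.
18 months from September 24, 2019 is March 24, 2021.
Because the emergency suspension of filing deadlines ran from August 24, 2020 to July 31, 2021, the deadline is extended by 341 days to February 28, 2022.
The period was tolled for 412 days by the pending related arbitration (February 4, 2022 to March 23, 2023), pushing the deadline to April 16, 2023.
The March 28, 2023 filing precedes the April 16, 2023 deadline; the claim is timely.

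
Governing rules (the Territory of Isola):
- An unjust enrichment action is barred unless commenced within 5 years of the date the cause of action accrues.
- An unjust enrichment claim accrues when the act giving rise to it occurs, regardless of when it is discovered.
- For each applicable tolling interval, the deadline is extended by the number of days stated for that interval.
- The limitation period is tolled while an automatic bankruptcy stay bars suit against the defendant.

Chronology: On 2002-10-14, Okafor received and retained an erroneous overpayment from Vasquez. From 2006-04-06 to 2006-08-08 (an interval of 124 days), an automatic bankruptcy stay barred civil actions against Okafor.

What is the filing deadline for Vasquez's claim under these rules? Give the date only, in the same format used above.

The cause of action accrued on 2002-10-14, the date of the act.
Adding the 5 years base period to 2002-10-14 gives a deadline of 2007-10-14, before any tolling.
Because the automatic bankruptcy stay ran from 2006-04-06 to 2006-08-08, the deadline is extended by 124 days to 2008-02-15.

2008-02-15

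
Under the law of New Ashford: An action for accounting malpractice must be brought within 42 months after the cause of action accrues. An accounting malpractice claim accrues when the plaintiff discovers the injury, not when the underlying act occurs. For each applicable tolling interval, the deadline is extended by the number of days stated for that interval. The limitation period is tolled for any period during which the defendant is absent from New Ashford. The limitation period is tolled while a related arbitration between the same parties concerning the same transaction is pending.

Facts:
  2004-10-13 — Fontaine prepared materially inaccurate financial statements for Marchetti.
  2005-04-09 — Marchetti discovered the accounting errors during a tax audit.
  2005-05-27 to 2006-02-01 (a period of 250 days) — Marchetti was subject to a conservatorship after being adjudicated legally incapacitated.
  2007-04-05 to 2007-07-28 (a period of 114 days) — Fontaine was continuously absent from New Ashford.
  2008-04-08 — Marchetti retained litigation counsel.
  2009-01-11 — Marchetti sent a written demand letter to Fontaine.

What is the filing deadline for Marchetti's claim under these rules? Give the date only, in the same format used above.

Accrual is tied to discovery, so the period began on 2005-04-09 rather than on 2004-10-13 when the act occurred.
The untolled deadline — 42 months after 2005-04-09 — is 2008-10-09.
The defendant's absence from the jurisdiction from 2007-04-05 to 2007-07-28 tolled the period for 114 days, extending the deadline to 2009-01-31.
The plaintiff's legal incapacity from 2005-05-27 to 2006-02-01 does not toll the period, because no stated rule makes the plaintiff's incapacity a tolling event.
Nothing else in the chronology tolls or restarts the period.

2009-01-31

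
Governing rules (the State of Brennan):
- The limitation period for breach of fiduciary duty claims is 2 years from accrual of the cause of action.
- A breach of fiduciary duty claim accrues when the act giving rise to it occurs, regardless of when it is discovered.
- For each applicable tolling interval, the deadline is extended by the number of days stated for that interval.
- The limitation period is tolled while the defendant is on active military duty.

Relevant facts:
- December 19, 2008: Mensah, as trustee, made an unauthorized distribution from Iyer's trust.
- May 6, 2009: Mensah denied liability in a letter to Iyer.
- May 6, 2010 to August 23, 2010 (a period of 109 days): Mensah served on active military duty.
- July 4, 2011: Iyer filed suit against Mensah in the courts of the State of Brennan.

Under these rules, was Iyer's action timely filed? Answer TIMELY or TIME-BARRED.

The cause of action accrued on December 19, 2008, the date of the act.
Adding the 2 years base period to December 19, 2008 gives a deadline of December 19, 2010, before any tolling.
Because the defendant's active military service ran from May 6, 2010 to August 23, 2010, the deadline is extended by 109 days to April 7, 2011.
Nothing else in the chronology tolls or restarts the period.
Iyer filed on July 4, 2011, after the April 7, 2011 deadline, so the action is time-barred.

TIME-BARRED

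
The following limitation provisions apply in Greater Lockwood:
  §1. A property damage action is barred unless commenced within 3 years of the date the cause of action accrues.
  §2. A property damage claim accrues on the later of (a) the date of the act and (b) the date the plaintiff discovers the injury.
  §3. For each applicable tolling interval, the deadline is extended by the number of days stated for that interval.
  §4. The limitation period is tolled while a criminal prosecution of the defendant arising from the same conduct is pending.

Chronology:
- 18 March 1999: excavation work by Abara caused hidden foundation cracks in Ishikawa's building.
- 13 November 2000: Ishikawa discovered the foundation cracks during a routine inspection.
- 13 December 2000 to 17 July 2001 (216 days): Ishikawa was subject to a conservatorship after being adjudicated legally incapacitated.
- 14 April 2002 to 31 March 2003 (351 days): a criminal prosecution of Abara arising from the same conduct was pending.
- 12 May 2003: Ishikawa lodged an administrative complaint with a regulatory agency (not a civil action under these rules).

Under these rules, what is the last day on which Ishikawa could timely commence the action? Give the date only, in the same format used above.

29 October 2004

Taking the later of the act (18 March 1999) and discovery (13 November 2000), the claim accrued on 13 November 2000.
3 years from 13 November 2000 is 13 November 2003.
The period was tolled for 351 days by the pending criminal prosecution (14 April 2002 to 31 March 2003), pushing the deadline to 29 October 2004.
Although the plaintiff's incapacity ran from 13 December 2000 to 17 July 2001, the stated rules do not make that a tolling event, so it is disregarded.
The other events in the timeline have no effect on the limitation period under the stated rules.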